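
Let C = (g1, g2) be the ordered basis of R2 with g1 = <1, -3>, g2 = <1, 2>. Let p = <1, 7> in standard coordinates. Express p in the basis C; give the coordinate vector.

[p]_C is the unique c with M c = p, where M has columns g1, g2.
System: c_1 + c_2 = 1, -3c_1 + 2c_2 = 7; solving gives c_1 = -1, c_2 = 2.
Check: -g1 + 2g2 = <1, 7>.

<-1, 2>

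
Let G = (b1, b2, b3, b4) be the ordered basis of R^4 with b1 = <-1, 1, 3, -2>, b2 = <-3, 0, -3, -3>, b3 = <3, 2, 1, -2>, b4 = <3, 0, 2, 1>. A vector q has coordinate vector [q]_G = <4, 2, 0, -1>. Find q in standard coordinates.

<-13, 4, 4, -15>

By definition q = 4b1 + 2b2 + 0·b3 - b4.
Summing componentwise gives <-13, 4, 4, -15>.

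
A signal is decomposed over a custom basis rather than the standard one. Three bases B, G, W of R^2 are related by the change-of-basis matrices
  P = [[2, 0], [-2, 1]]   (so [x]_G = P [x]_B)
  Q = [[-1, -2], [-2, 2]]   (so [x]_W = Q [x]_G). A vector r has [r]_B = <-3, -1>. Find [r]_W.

Apply P to get G-coordinates <-6, 5>, then Q to get W-coordinates.
The result is [r]_W = <-4, 22>.

<-4, 22>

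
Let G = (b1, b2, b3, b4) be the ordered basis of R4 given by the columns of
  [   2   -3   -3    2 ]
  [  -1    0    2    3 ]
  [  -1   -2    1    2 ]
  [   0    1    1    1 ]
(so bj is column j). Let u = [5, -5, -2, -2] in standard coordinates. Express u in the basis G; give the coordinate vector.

[2, -1, 0, -1]

Write u = c_1 b1 + ... + c_4 b4 and solve for the c_i.
Row-reducing the augmented matrix [M | u] gives c = (2, -1, 0, -1).
Check: 2b1 - b2 + 0·b3 - b4 = [5, -5, -2, -2].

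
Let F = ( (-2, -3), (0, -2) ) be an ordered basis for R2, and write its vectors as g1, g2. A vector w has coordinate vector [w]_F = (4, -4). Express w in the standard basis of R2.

w = M [w]_F, where M has columns g1, g2.
Carrying out the matrix-vector product, w = (-8, -4).

(-8, -4)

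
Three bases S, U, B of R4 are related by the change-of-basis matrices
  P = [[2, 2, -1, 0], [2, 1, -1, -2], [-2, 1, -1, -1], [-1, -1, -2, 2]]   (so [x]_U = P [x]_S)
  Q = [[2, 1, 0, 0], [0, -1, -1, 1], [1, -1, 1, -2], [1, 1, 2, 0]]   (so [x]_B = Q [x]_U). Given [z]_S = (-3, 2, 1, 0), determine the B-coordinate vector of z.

(-11, -3, 11, 6)

Composing the changes, [z]_B = Q P [z]_S.
Q P = [[6, 5, -3, -2], [-1, -3, 0, 5], [0, 4, 3, -3], [0, 5, -4, -4]]; applying this to (-3, 2, 1, 0) gives (-11, -3, 11, 6).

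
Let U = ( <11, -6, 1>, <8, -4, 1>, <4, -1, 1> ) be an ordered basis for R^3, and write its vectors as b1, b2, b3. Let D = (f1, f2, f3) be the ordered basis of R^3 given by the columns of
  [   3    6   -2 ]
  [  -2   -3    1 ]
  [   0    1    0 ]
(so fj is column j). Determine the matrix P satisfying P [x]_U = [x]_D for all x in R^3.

Column j of P is [bj]_D, since P maps U-coordinates to D-coordinates.
Expressing b1 in D: b1 = f1 + f2 - f3, so column 1 of P is <1, 1, -1>.
Doing the same for each bj gives P = [[1, 0, -2], [1, 1, 1], [-1, -1, -2]].

[[1, 0, -2], [1, 1, 1], [-1, -1, -2]]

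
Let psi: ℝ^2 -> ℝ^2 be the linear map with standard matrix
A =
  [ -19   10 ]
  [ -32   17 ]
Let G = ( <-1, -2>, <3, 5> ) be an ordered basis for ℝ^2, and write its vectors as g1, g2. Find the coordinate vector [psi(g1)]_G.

<1, 0>

Column 1 of [psi]_G is the G-coordinate vector of psi(g1).
In standard coordinates psi(g1) = A g1 = <-1, -2>.
Converting to G: <-1, -2> = g1 + 0·g2, so the coordinate vector is <1, 0>.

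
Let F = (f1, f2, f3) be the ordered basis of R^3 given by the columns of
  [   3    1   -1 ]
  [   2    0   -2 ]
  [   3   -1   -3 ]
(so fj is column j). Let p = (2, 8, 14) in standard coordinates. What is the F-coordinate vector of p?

(0, -2, -4)

We seek scalars with c_1 f1 + ... + c_3 f3 = p; equivalently solve M c = p where the columns of M are f1, ..., f3.
Row-reducing the augmented matrix [M | p] gives c = (0, -2, -4).
Check: 0·f1 - 2f2 - 4f3 = (2, 8, 14).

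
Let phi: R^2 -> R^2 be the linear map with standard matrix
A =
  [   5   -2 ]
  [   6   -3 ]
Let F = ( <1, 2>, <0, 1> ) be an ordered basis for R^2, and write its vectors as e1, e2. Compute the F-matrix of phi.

[[1, -2], [-2, 1]]

With P the matrix whose columns are e1, e2, [phi]_F = P^(-1) A P.
Column by column: phi(e1) = A e1 = <1, 0>; its F-coordinates <1, -2> give column 1.
Continuing for each basis vector yields [phi]_F = [[1, -2], [-2, 1]].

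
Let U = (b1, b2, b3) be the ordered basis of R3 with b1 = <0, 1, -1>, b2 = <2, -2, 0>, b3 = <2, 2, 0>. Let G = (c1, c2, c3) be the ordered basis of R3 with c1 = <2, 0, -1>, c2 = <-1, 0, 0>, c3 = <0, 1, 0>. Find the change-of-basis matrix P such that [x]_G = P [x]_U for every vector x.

Take x = bj: its U-coordinates are the j-th standard unit vector, so P e_j — column j of P — equals [bj]_G.
b1 = c1 + 2c2 + c3, giving column 1 = <1, 2, 1>; repeating for each j gives P = [[1, 0, 0], [2, -2, -2], [1, -2, 2]].

[[1, 0, 0], [2, -2, -2], [1, -2, 2]]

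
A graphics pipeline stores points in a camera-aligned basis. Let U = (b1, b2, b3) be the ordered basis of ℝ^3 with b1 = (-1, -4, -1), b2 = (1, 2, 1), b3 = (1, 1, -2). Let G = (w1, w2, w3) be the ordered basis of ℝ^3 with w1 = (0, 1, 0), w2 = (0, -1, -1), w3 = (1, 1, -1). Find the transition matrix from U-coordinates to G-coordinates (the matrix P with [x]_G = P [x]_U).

[[-1, -1, 1], [2, -2, 1], [-1, 1, 1]]

Column j of P is [bj]_G, since P maps U-coordinates to G-coordinates.
Expressing b1 in G: b1 = -w1 + 2w2 - w3, so column 1 of P is (-1, 2, -1).
Doing the same for each bj gives P = [[-1, -1, 1], [2, -2, 1], [-1, 1, 1]].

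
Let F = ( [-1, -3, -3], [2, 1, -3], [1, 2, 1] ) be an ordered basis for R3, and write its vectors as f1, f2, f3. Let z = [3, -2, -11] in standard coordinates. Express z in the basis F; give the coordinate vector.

[z]_F is the unique c with M c = z, where M has columns f1, ..., f3.
Solving this 3x3 system gives c = (2, 2, 1).
Check: 2f1 + 2f2 + f3 = [3, -2, -11].

[2, 2, 1]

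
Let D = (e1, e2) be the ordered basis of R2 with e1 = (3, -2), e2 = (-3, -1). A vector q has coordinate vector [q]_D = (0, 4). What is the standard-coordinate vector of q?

(-12, -4)

The coordinates say q = 0·e1 + 4e2; adding the scaled basis vectors gives (-12, -4).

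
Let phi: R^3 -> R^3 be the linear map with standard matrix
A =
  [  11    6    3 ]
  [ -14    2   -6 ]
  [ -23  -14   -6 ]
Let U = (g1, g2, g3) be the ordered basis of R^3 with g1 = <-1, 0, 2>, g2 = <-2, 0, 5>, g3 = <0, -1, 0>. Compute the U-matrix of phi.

With P the matrix whose columns are g1, ..., g3, [phi]_U = P^(-1) A P.
Column by column: phi(g1) = A g1 = <-5, 2, 11>; its U-coordinates <3, 1, -2> give column 1.
Continuing for each basis vector yields [phi]_U = [[3, 3, 2], [1, 2, 2], [-2, 2, 2]].

[[3, 3, 2], [1, 2, 2], [-2, 2, 2]]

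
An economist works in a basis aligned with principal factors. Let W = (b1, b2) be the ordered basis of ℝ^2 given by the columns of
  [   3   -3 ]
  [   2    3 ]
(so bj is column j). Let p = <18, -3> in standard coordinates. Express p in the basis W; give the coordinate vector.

[p]_W is the unique c with M c = p, where M has columns b1, b2.
System: 3c_1 - 3c_2 = 18, 2c_1 + 3c_2 = -3; solving gives c_1 = 3, c_2 = -3.
Check: 3b1 - 3b2 = <18, -3>.

<3, -3>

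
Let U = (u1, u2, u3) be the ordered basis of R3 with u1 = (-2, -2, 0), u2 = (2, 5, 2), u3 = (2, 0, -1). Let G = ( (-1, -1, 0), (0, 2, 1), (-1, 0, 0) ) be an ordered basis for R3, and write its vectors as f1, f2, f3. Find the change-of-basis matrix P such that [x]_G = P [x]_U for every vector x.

[[2, -1, -2], [0, 2, -1], [0, -1, 0]]

Column j of P is [uj]_G, since P maps U-coordinates to G-coordinates.
Expressing u1 in G: u1 = 2f1 + 0·f2 + 0·f3, so column 1 of P is (2, 0, 0).
Doing the same for each uj gives P = [[2, -1, -2], [0, 2, -1], [0, -1, 0]].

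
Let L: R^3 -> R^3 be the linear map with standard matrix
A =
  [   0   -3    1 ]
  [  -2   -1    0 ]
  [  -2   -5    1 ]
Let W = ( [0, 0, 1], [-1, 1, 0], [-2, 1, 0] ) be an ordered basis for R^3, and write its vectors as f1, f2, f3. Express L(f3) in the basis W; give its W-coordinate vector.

[-1, 3, 0]

Column 3 of [L]_W is the W-coordinate vector of L(f3).
In standard coordinates L(f3) = A f3 = [-3, 3, -1].
Converting to W: [-3, 3, -1] = -f1 + 3f2 + 0·f3, so the coordinate vector is [-1, 3, 0].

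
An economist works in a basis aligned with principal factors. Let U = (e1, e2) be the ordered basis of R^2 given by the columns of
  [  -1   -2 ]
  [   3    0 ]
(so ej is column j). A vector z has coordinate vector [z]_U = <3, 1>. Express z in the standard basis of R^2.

<-5, 9>

The coordinates say z = 3e1 + e2; adding the scaled basis vectors gives <-5, 9>.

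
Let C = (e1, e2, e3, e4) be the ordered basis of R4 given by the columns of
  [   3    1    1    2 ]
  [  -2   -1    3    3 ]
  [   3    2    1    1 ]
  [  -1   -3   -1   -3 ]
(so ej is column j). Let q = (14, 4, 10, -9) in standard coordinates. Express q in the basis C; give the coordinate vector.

(3, -1, 0, 3)

We seek scalars with c_1 e1 + ... + c_4 e4 = q; equivalently solve M c = q where the columns of M are e1, ..., e4.
Row-reducing the augmented matrix [M | q] gives c = (3, -1, 0, 3).
Check: 3e1 - e2 + 0·e3 + 3e4 = (14, 4, 10, -9).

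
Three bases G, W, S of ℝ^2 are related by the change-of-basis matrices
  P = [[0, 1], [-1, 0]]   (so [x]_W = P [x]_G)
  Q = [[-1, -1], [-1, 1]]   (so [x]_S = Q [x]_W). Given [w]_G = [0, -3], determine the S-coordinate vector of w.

Composing the changes, [w]_S = Q P [w]_G.
Q P = [[1, -1], [-1, -1]]; applying this to [0, -3] gives [3, 3].

[3, 3]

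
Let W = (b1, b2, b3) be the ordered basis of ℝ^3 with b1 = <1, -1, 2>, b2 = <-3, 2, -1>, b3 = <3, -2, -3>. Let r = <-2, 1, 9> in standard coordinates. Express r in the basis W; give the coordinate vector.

<1, -1, -2>

Write r = c_1 b1 + ... + c_3 b3 and solve for the c_i.
Solving this 3x3 system gives c = (1, -1, -2).
Check: b1 - b2 - 2b3 = <-2, 1, 9>.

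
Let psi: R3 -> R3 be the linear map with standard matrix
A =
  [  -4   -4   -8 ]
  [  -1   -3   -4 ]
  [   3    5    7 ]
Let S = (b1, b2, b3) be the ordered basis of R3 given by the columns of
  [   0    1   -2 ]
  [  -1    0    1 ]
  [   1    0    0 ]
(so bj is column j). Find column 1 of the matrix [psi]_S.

Column 1 of [psi]_S is the S-coordinate vector of psi(b1).
In standard coordinates psi(b1) = A b1 = (-4, -1, 2).
Converting to S: (-4, -1, 2) = 2b1 - 2b2 + b3, so the coordinate vector is (2, -2, 1).

(2, -2, 1)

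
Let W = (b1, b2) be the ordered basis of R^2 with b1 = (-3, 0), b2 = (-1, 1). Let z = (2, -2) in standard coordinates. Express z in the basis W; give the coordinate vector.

We seek scalars with c_1 b1 + c_2 b2 = z; equivalently solve M c = z where the columns of M are b1, b2.
System: -3c_1 - c_2 = 2, 0c_1 + c_2 = -2; solving gives c_1 = 0, c_2 = -2.
Check: 0·b1 - 2b2 = (2, -2).

(0, -2)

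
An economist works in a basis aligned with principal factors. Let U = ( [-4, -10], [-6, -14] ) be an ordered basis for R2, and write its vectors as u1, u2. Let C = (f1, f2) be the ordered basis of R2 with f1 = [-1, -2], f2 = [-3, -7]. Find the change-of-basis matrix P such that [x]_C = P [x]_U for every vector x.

Take x = uj: its U-coordinates are the j-th standard unit vector, so P e_j — column j of P — equals [uj]_C.
u1 = -2f1 + 2f2, giving column 1 = [-2, 2]; repeating for each j gives P = [[-2, 0], [2, 2]].

[[-2, 0], [2, 2]]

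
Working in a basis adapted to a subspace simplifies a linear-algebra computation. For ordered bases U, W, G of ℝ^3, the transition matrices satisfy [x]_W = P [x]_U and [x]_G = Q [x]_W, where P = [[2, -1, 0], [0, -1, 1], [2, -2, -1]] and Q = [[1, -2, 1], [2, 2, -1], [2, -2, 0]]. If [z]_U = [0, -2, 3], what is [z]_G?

[-7, 13, -6]

Apply P to get W-coordinates [2, 5, 1], then Q to get G-coordinates.
The result is [z]_G = [-7, 13, -6].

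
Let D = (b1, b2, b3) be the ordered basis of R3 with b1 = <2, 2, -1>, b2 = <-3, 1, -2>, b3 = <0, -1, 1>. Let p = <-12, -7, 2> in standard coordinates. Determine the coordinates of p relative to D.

<-3, 2, 3>

Write p = c_1 b1 + ... + c_3 b3 and solve for the c_i.
Solving this 3x3 system gives c = (-3, 2, 3).
Check: -3b1 + 2b2 + 3b3 = <-12, -7, 2>.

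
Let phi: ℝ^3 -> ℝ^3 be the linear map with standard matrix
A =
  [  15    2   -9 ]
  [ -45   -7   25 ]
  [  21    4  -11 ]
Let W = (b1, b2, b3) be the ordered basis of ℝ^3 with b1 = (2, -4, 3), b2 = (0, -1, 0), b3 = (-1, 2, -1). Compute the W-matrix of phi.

[[-2, -2, 0], [-3, -3, -2], [1, -2, 2]]

Let P have columns b1, ..., b3. Then [phi]_W = P^(-1) A P.
Here det P = -1, so P^(-1) is integer; computing A P first and then P^(-1)(A P) gives [[-2, -2, 0], [-3, -3, -2], [1, -2, 2]].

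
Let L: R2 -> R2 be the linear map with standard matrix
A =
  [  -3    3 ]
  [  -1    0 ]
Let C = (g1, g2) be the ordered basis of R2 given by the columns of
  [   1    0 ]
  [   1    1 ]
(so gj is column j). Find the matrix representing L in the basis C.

[[0, 3], [-1, -3]]

The j-th column of [L]_C is [L(gj)]_C.
L(g1) = A g1 = (0, -1) = 0·g1 - g2, so column 1 is (0, -1).
Repeating for g2 and assembling the columns gives [[0, 3], [-1, -3]].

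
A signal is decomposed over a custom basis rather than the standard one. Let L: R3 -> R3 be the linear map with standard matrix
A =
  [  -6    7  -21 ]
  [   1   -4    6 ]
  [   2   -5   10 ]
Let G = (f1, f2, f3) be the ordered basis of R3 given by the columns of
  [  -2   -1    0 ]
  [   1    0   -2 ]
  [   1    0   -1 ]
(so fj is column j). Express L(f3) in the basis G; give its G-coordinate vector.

(-2, -3, -2)

Column 3 of [L]_G is the G-coordinate vector of L(f3).
In standard coordinates L(f3) = A f3 = (7, 2, 0).
Converting to G: (7, 2, 0) = -2f1 - 3f2 - 2f3, so the coordinate vector is (-2, -3, -2).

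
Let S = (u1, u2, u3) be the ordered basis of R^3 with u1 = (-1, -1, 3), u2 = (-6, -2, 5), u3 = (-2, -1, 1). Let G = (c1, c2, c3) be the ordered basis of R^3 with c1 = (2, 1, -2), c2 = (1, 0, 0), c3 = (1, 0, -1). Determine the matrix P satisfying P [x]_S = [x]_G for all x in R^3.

Let M have columns uj and N have columns cj. Then for every x, N [x]_G = x = M [x]_S, so P = N^(-1) M.
Since det N = 1, N^(-1) has integer entries; multiplying gives P = [[-1, -2, -1], [2, -1, -1], [-1, -1, 1]].

[[-1, -2, -1], [2, -1, -1], [-1, -1, 1]]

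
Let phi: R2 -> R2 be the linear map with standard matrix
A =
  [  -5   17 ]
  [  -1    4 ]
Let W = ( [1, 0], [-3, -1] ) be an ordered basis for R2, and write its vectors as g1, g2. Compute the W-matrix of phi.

The j-th column of [phi]_W is [phi(gj)]_W.
phi(g1) = A g1 = [-5, -1] = -2g1 + g2, so column 1 is [-2, 1].
Repeating for g2 and assembling the columns gives [[-2, 1], [1, 1]].

[[-2, 1], [1, 1]]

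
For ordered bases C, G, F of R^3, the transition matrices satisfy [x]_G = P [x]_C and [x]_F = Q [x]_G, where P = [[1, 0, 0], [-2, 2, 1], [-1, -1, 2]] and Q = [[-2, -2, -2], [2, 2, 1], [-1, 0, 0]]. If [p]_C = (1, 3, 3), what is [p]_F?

(-20, 18, -1)

Apply P to get G-coordinates (1, 7, 2), then Q to get F-coordinates.
The result is [p]_F = (-20, 18, -1).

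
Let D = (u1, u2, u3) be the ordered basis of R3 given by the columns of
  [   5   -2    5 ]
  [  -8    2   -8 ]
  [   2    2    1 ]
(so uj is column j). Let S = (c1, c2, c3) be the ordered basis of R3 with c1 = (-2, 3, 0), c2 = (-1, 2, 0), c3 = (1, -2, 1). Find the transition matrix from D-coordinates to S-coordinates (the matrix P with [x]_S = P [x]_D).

[[-2, 2, -2], [1, 0, 0], [2, 2, 1]]

Let M have columns uj and N have columns cj. Then for every x, N [x]_S = x = M [x]_D, so P = N^(-1) M.
Since det N = -1, N^(-1) has integer entries; multiplying gives P = [[-2, 2, -2], [1, 0, 0], [2, 2, 1]].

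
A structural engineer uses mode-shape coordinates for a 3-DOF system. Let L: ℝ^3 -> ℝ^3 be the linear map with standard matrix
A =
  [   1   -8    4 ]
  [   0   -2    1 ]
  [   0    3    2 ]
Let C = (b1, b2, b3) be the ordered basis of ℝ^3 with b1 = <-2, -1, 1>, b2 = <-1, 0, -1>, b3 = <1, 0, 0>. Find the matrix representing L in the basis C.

[[-3, 1, 0], [-2, 3, 0], [2, 0, 1]]

Let P have columns b1, ..., b3. Then [L]_C = P^(-1) A P.
Here det P = 1, so P^(-1) is integer; computing A P first and then P^(-1)(A P) gives [[-3, 1, 0], [-2, 3, 0], [2, 0, 1]].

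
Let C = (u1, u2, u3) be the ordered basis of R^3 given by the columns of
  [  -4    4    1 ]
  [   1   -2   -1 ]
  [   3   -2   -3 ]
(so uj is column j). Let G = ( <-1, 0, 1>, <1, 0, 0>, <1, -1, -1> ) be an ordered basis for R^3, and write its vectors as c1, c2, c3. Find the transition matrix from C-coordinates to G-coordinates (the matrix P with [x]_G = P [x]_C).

[[2, 0, -2], [-1, 2, -2], [-1, 2, 1]]

Take x = uj: its C-coordinates are the j-th standard unit vector, so P e_j — column j of P — equals [uj]_G.
u1 = 2c1 - c2 - c3, giving column 1 = <2, -1, -1>; repeating for each j gives P = [[2, 0, -2], [-1, 2, -2], [-1, 2, 1]].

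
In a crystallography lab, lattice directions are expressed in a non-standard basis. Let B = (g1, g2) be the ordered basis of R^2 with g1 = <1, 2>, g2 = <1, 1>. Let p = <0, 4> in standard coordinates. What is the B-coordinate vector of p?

<4, -4>

We seek scalars with c_1 g1 + c_2 g2 = p; equivalently solve M c = p where the columns of M are g1, g2.
System: c_1 + c_2 = 0, 2c_1 + c_2 = 4; solving gives c_1 = 4, c_2 = -4.
Check: 4g1 - 4g2 = <0, 4>.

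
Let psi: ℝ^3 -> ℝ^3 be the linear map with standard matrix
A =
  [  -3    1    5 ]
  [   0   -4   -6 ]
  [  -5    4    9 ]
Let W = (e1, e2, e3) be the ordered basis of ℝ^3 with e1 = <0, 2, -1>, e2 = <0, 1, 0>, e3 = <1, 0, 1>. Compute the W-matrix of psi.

Let P have columns e1, ..., e3. Then [psi]_W = P^(-1) A P.
Here det P = 1, so P^(-1) is integer; computing A P first and then P^(-1)(A P) gives [[-2, -3, -2], [2, 2, -2], [-3, 1, 2]].

[[-2, -3, -2], [2, 2, -2], [-3, 1, 2]]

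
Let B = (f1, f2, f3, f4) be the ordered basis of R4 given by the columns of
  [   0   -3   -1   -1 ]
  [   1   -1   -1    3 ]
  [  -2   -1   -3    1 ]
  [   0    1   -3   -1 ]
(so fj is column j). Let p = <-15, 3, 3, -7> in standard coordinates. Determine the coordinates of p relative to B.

We seek scalars with c_1 f1 + ... + c_4 f4 = p; equivalently solve M c = p where the columns of M are f1, ..., f4.
Row-reducing the augmented matrix [M | p] gives c = (-4, 3, 2, 4).
Check: -4f1 + 3f2 + 2f3 + 4f4 = <-15, 3, 3, -7>.

<-4, 3, 2, 4>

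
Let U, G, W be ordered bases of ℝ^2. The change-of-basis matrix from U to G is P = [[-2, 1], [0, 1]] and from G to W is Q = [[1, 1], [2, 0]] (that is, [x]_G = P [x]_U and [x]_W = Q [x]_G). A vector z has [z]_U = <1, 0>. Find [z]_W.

<-2, -4>

First [z]_G = P [z]_U = <-2, 0>.
Then [z]_W = Q [z]_G = <-2, -4>.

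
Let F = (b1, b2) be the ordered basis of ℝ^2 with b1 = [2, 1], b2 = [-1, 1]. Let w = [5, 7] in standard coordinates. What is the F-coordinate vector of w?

[4, 3]

We seek scalars with c_1 b1 + c_2 b2 = w; equivalently solve M c = w where the columns of M are b1, b2.
System: 2c_1 - c_2 = 5, c_1 + c_2 = 7; solving gives c_1 = 4, c_2 = 3.
Check: 4b1 + 3b2 = [5, 7].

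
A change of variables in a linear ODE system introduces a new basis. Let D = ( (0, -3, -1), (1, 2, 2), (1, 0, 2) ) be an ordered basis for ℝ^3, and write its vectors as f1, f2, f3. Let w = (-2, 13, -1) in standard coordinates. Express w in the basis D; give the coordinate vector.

(-3, 2, -4)

Write w = c_1 f1 + ... + c_3 f3 and solve for the c_i.
Solving this 3x3 system gives c = (-3, 2, -4).
Check: -3f1 + 2f2 - 4f3 = (-2, 13, -1).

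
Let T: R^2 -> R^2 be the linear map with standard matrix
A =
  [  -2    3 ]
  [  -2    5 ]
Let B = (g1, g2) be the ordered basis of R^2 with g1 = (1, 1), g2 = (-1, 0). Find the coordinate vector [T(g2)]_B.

Column 2 of [T]_B is the B-coordinate vector of T(g2).
In standard coordinates T(g2) = A g2 = (2, 2).
Converting to B: (2, 2) = 2g1 + 0·g2, so the coordinate vector is (2, 0).

(2, 0)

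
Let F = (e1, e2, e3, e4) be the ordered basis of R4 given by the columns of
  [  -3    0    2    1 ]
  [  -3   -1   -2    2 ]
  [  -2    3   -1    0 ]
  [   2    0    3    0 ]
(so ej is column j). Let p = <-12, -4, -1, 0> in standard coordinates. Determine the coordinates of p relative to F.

<3, 1, -2, 1>

Write p = c_1 e1 + ... + c_4 e4 and solve for the c_i.
Gaussian elimination on [M | p] yields c = (3, 1, -2, 1).
Check: 3e1 + e2 - 2e3 + e4 = <-12, -4, -1, 0>.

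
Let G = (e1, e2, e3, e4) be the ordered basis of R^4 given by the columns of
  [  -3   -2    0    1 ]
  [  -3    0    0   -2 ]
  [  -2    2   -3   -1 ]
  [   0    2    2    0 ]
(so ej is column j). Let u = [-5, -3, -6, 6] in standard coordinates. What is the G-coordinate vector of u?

[1, 1, 2, 0]

[u]_G is the unique c with M c = u, where M has columns e1, ..., e4.
Row-reducing the augmented matrix [M | u] gives c = (1, 1, 2, 0).
Check: e1 + e2 + 2e3 + 0·e4 = [-5, -3, -6, 6].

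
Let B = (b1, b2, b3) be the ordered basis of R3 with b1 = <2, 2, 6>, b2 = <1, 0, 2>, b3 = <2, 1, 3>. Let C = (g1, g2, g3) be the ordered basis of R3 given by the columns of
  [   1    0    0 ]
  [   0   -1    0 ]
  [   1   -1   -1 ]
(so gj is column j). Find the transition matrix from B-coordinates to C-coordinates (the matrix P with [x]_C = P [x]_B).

Let M have columns bj and N have columns gj. Then for every x, N [x]_C = x = M [x]_B, so P = N^(-1) M.
Since det N = 1, N^(-1) has integer entries; multiplying gives P = [[2, 1, 2], [-2, 0, -1], [-2, -1, 0]].

[[2, 1, 2], [-2, 0, -1], [-2, -1, 0]]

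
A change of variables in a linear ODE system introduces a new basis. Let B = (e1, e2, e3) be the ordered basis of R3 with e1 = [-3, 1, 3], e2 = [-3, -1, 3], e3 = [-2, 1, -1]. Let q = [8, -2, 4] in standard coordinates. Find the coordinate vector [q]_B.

[1, -1, -4]

Write q = c_1 e1 + ... + c_3 e3 and solve for the c_i.
Solving this 3x3 system gives c = (1, -1, -4).
Check: e1 - e2 - 4e3 = [8, -2, 4].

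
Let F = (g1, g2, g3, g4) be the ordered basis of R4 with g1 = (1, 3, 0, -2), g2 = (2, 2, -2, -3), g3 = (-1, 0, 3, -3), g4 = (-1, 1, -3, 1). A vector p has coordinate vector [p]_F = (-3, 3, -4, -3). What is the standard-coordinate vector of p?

p = M [p]_F, where M has columns g1, ..., g4.
Carrying out the matrix-vector product, p = (10, -6, -9, 6).

(10, -6, -9, 6)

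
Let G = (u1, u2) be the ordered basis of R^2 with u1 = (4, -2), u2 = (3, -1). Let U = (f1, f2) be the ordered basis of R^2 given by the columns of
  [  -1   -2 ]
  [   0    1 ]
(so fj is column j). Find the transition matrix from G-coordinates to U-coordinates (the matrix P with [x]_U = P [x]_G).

[[0, -1], [-2, -1]]

Take x = uj: its G-coordinates are the j-th standard unit vector, so P e_j — column j of P — equals [uj]_U.
u1 = 0·f1 - 2f2, giving column 1 = (0, -2); repeating for each j gives P = [[0, -1], [-2, -1]].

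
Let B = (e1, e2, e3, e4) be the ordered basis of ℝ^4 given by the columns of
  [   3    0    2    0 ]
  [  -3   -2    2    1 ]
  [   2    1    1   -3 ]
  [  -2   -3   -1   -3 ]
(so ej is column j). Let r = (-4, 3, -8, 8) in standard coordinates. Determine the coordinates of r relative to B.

We seek scalars with c_1 e1 + ... + c_4 e4 = r; equivalently solve M c = r where the columns of M are e1, ..., e4.
Solving this 4x4 system gives c = (0, -3, -2, 1).
Check: 0·e1 - 3e2 - 2e3 + e4 = (-4, 3, -8, 8).

(0, -3, -2, 1)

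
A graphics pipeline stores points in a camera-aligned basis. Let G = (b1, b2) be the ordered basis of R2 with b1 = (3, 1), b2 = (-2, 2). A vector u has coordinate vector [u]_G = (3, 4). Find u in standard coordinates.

(1, 11)

The coordinates say u = 3b1 + 4b2; adding the scaled basis vectors gives (1, 11).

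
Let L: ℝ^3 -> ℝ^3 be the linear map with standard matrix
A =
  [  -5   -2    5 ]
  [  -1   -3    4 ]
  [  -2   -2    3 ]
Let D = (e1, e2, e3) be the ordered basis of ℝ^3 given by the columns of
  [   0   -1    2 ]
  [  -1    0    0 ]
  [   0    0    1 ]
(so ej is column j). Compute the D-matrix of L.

[[-3, -1, -2], [2, -1, 3], [2, 2, -1]]

The j-th column of [L]_D is [L(ej)]_D.
L(e1) = A e1 = (2, 3, 2) = -3e1 + 2e2 + 2e3, so column 1 is (-3, 2, 2).
Repeating for e2, e3 and assembling the columns gives [[-3, -1, -2], [2, -1, 3], [2, 2, -1]].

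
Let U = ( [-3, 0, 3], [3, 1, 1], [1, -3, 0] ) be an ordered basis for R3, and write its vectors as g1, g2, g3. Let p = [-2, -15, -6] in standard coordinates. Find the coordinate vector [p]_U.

[-1, -3, 4]

Write p = c_1 g1 + ... + c_3 g3 and solve for the c_i.
Gaussian elimination on [M | p] yields c = (-1, -3, 4).
Check: -g1 - 3g2 + 4g3 = [-2, -15, -6].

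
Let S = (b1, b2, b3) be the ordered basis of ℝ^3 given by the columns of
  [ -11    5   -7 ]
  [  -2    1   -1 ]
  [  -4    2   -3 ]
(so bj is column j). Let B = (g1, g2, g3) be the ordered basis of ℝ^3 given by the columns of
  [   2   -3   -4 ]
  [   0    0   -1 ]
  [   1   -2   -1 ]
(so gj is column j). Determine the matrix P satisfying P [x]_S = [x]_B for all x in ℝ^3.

[[0, -1, 0], [1, -1, 1], [2, -1, 1]]

Column j of P is [bj]_B, since P maps S-coordinates to B-coordinates.
Expressing b1 in B: b1 = 0·g1 + g2 + 2g3, so column 1 of P is [0, 1, 2].
Doing the same for each bj gives P = [[0, -1, 0], [1, -1, 1], [2, -1, 1]].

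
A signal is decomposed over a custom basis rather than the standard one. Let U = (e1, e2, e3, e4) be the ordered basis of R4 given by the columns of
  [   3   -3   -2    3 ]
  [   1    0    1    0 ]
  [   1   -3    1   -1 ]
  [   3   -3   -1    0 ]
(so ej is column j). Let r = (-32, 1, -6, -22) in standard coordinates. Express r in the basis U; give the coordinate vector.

[r]_U is the unique c with M c = r, where M has columns e1, ..., e4.
Row-reducing the augmented matrix [M | r] gives c = (-3, 3, 4, -2).
Check: -3e1 + 3e2 + 4e3 - 2e4 = (-32, 1, -6, -22).

(-3, 3, 4, -2)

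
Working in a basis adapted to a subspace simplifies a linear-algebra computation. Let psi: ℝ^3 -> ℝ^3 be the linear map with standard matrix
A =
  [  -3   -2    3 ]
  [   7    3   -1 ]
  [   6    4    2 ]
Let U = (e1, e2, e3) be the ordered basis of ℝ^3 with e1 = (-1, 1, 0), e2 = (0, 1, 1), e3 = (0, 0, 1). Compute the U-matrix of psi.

[[-1, -1, -3], [-3, 3, 2], [1, 3, 0]]

With P the matrix whose columns are e1, ..., e3, [psi]_U = P^(-1) A P.
Column by column: psi(e1) = A e1 = (1, -4, -2); its U-coordinates (-1, -3, 1) give column 1.
Continuing for each basis vector yields [psi]_U = [[-1, -1, -3], [-3, 3, 2], [1, 3, 0]].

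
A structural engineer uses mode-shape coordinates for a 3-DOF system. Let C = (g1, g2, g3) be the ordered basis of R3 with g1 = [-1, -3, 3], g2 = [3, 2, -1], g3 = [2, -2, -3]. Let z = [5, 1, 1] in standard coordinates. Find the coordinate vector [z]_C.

[z]_C is the unique c with M c = z, where M has columns g1, ..., g3.
Row-reducing the augmented matrix [M | z] gives c = (1, 2, 0).
Check: g1 + 2g2 + 0·g3 = [5, 1, 1].

[1, 2, 0]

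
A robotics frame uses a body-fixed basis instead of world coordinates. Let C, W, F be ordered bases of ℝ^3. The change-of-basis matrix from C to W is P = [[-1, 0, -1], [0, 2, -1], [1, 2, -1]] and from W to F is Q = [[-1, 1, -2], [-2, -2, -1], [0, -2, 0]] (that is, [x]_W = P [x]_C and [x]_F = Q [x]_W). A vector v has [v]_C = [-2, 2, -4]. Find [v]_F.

Composing the changes, [v]_F = Q P [v]_C.
Q P = [[-1, -2, 2], [1, -6, 5], [0, -4, 2]]; applying this to [-2, 2, -4] gives [-10, -34, -16].

[-10, -34, -16]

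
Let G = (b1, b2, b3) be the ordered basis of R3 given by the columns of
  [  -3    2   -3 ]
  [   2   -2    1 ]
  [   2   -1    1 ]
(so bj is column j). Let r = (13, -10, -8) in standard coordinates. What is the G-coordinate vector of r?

(-3, 2, 0)

Write r = c_1 b1 + ... + c_3 b3 and solve for the c_i.
Row-reducing the augmented matrix [M | r] gives c = (-3, 2, 0).
Check: -3b1 + 2b2 + 0·b3 = (13, -10, -8).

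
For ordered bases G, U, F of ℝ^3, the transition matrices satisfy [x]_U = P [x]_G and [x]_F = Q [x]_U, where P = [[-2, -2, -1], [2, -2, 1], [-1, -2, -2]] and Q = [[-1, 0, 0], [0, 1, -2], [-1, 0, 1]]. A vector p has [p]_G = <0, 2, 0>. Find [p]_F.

<4, 4, 0>

Apply P to get U-coordinates <-4, -4, -4>, then Q to get F-coordinates.
The result is [p]_F = <4, 4, 0>.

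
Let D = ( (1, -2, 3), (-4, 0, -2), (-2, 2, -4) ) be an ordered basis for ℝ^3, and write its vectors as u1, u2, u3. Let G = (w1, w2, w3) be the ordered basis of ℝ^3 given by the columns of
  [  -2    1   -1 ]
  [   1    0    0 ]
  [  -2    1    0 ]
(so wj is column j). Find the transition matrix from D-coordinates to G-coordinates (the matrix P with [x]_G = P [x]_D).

Column j of P is [uj]_G, since P maps D-coordinates to G-coordinates.
Expressing u1 in G: u1 = -2w1 - w2 + 2w3, so column 1 of P is (-2, -1, 2).
Doing the same for each uj gives P = [[-2, 0, 2], [-1, -2, 0], [2, 2, -2]].

[[-2, 0, 2], [-1, -2, 0], [2, 2, -2]]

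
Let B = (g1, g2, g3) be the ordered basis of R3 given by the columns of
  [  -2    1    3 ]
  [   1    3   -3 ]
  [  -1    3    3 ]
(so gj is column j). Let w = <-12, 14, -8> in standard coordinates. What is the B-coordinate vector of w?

Write w = c_1 g1 + ... + c_3 g3 and solve for the c_i.
Solving this 3x3 system gives c = (2, 1, -3).
Check: 2g1 + g2 - 3g3 = <-12, 14, -8>.

<2, 1, -3>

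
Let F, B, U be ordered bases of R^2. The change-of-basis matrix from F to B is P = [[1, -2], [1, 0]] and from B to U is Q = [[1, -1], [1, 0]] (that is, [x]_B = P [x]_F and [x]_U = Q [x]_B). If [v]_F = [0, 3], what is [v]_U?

Apply P to get B-coordinates [-6, 0], then Q to get U-coordinates.
The result is [v]_U = [-6, -6].

[-6, -6]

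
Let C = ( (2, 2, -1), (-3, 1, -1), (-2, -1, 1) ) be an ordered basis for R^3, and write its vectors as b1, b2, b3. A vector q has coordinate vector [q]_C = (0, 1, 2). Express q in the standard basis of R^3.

(-7, -1, 1)

The coordinates say q = 0·b1 + b2 + 2b3; adding the scaled basis vectors gives (-7, -1, 1).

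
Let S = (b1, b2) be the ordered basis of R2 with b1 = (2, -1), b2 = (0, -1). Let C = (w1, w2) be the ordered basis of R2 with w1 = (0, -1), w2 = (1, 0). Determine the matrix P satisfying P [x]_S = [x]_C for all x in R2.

Take x = bj: its S-coordinates are the j-th standard unit vector, so P e_j — column j of P — equals [bj]_C.
b1 = w1 + 2w2, giving column 1 = (1, 2); repeating for each j gives P = [[1, 1], [2, 0]].

[[1, 1], [2, 0]]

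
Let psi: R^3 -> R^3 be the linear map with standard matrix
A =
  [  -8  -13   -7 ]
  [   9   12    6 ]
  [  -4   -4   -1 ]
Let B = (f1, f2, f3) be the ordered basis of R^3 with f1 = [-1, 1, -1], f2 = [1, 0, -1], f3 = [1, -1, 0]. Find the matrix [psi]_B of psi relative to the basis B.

With P the matrix whose columns are f1, ..., f3, [psi]_B = P^(-1) A P.
Column by column: psi(f1) = A f1 = [2, -3, 1]; its B-coordinates [0, -1, 3] give column 1.
Continuing for each basis vector yields [psi]_B = [[0, 1, -2], [-1, 2, 2], [3, -2, 1]].

[[0, 1, -2], [-1, 2, 2], [3, -2, 1]]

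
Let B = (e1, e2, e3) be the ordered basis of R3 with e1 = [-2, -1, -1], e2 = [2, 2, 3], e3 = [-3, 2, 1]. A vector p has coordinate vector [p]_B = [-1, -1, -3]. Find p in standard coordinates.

[9, -7, -5]

By definition p = -e1 - e2 - 3e3.
Summing componentwise gives [9, -7, -5].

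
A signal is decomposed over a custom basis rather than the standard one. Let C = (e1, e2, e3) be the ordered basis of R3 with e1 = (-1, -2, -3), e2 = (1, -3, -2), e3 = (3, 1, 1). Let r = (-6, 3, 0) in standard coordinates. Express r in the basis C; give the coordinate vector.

We seek scalars with c_1 e1 + ... + c_3 e3 = r; equivalently solve M c = r where the columns of M are e1, ..., e3.
Gaussian elimination on [M | r] yields c = (1, -2, -1).
Check: e1 - 2e2 - e3 = (-6, 3, 0).

(1, -2, -1)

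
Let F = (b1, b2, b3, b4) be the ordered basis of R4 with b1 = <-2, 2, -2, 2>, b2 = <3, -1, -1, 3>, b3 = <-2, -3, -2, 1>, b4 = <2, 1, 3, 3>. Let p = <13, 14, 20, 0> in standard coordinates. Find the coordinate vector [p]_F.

<-1, -1, -4, 3>

[p]_F is the unique c with M c = p, where M has columns b1, ..., b4.
Row-reducing the augmented matrix [M | p] gives c = (-1, -1, -4, 3).
Check: -b1 - b2 - 4b3 + 3b4 = <13, 14, 20, 0>.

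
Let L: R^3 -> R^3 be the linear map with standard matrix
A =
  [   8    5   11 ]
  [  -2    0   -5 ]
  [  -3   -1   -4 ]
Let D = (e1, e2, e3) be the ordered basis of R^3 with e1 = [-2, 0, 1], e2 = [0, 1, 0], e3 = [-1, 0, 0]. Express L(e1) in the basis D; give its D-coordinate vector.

Column 1 of [L]_D is the D-coordinate vector of L(e1).
In standard coordinates L(e1) = A e1 = [-5, -1, 2].
Converting to D: [-5, -1, 2] = 2e1 - e2 + e3, so the coordinate vector is [2, -1, 1].

[2, -1, 1]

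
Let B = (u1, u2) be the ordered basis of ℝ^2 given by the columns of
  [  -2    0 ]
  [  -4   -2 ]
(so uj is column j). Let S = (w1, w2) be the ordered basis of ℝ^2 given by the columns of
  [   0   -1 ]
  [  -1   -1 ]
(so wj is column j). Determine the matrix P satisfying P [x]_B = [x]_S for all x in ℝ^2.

Take x = uj: its B-coordinates are the j-th standard unit vector, so P e_j — column j of P — equals [uj]_S.
u1 = 2w1 + 2w2, giving column 1 = [2, 2]; repeating for each j gives P = [[2, 2], [2, 0]].

[[2, 2], [2, 0]]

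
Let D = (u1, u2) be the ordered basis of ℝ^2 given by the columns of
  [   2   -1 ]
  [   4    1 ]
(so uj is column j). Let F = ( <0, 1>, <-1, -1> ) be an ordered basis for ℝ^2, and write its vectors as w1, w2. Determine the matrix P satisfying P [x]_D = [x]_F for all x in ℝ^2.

[[2, 2], [-2, 1]]

Take x = uj: its D-coordinates are the j-th standard unit vector, so P e_j — column j of P — equals [uj]_F.
u1 = 2w1 - 2w2, giving column 1 = <2, -2>; repeating for each j gives P = [[2, 2], [-2, 1]].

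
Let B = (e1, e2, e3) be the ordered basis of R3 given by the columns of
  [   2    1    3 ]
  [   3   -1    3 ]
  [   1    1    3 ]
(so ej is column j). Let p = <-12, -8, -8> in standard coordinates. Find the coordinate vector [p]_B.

<-4, -4, 0>

Write p = c_1 e1 + ... + c_3 e3 and solve for the c_i.
Gaussian elimination on [M | p] yields c = (-4, -4, 0).
Check: -4e1 - 4e2 + 0·e3 = <-12, -8, -8>.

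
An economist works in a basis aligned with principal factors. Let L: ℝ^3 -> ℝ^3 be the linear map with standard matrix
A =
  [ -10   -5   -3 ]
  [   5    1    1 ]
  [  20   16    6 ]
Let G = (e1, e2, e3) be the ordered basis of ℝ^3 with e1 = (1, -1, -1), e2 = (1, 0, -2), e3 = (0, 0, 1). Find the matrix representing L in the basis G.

[[-3, -3, -1], [1, -1, -2], [-3, 3, 1]]

The j-th column of [L]_G is [L(ej)]_G.
L(e1) = A e1 = (-2, 3, -2) = -3e1 + e2 - 3e3, so column 1 is (-3, 1, -3).
Repeating for e2, e3 and assembling the columns gives [[-3, -3, -1], [1, -1, -2], [-3, 3, 1]].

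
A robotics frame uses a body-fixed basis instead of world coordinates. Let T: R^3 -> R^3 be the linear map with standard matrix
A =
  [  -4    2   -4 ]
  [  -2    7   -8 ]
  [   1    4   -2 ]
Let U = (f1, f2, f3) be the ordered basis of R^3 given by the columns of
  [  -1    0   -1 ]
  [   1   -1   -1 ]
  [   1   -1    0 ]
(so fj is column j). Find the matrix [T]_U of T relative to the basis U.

[[-2, 1, -2], [-3, 3, 3], [0, -3, 0]]

Let P have columns f1, ..., f3. Then [T]_U = P^(-1) A P.
Here det P = 1, so P^(-1) is integer; computing A P first and then P^(-1)(A P) gives [[-2, 1, -2], [-3, 3, 3], [0, -3, 0]].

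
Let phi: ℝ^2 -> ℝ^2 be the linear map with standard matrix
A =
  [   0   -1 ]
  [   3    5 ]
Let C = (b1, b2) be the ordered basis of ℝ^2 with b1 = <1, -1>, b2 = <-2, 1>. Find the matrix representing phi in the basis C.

Let P have columns b1, b2. Then [phi]_C = P^(-1) A P.
Here det P = -1, so P^(-1) is integer; computing A P first and then P^(-1)(A P) gives [[3, 3], [1, 2]].

[[3, 3], [1, 2]]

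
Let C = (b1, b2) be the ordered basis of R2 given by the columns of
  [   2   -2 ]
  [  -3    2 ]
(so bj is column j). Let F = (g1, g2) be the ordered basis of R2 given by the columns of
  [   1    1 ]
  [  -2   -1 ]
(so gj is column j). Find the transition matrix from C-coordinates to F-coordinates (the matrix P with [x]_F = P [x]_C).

Column j of P is [bj]_F, since P maps C-coordinates to F-coordinates.
Expressing b1 in F: b1 = g1 + g2, so column 1 of P is <1, 1>.
Doing the same for each bj gives P = [[1, 0], [1, -2]].

[[1, 0], [1, -2]]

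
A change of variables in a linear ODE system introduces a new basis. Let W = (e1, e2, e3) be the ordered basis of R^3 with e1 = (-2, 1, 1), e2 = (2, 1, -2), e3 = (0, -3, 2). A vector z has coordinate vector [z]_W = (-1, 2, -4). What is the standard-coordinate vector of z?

By definition z = -e1 + 2e2 - 4e3.
Summing componentwise gives (6, 13, -13).

(6, 13, -13)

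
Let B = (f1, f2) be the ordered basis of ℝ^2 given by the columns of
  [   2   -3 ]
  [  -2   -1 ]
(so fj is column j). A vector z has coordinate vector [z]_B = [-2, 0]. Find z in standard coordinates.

By definition z = -2f1 + 0·f2.
Summing componentwise gives [-4, 4].

[-4, 4]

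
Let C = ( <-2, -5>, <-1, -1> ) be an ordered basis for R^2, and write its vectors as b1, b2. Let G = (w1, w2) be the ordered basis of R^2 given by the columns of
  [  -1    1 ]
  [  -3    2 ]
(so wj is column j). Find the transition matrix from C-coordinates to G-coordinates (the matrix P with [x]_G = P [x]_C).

Column j of P is [bj]_G, since P maps C-coordinates to G-coordinates.
Expressing b1 in G: b1 = w1 - w2, so column 1 of P is <1, -1>.
Doing the same for each bj gives P = [[1, -1], [-1, -2]].

[[1, -1], [-1, -2]]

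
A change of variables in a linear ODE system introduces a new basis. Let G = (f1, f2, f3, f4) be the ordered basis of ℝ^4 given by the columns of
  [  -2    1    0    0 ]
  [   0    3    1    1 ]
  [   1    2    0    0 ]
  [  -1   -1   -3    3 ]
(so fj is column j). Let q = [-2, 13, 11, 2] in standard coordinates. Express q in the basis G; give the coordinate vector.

We seek scalars with c_1 f1 + ... + c_4 f4 = q; equivalently solve M c = q where the columns of M are f1, ..., f4.
Row-reducing the augmented matrix [M | q] gives c = (3, 4, -1, 2).
Check: 3f1 + 4f2 - f3 + 2f4 = [-2, 13, 11, 2].

[3, 4, -1, 2]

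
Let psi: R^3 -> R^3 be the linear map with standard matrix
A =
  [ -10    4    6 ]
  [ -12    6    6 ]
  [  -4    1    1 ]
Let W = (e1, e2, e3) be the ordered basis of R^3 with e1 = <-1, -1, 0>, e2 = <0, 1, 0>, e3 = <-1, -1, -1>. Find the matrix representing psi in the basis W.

[[-3, -3, 2], [0, 2, 0], [-3, -1, -2]]

With P the matrix whose columns are e1, ..., e3, [psi]_W = P^(-1) A P.
Column by column: psi(e1) = A e1 = <6, 6, 3>; its W-coordinates <-3, 0, -3> give column 1.
Continuing for each basis vector yields [psi]_W = [[-3, -3, 2], [0, 2, 0], [-3, -1, -2]].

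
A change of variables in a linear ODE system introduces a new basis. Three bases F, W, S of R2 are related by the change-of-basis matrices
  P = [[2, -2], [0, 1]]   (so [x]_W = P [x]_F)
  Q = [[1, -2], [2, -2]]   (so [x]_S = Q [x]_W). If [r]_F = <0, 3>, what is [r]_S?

<-12, -18>

Composing the changes, [r]_S = Q P [r]_F.
Q P = [[2, -4], [4, -6]]; applying this to <0, 3> gives <-12, -18>.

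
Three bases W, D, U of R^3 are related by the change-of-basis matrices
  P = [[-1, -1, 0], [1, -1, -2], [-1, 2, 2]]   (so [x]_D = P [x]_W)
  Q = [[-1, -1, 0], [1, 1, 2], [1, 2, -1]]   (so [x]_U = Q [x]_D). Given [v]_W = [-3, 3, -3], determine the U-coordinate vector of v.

[0, 6, -3]

Composing the changes, [v]_U = Q P [v]_W.
Q P = [[0, 2, 2], [-2, 2, 2], [2, -5, -6]]; applying this to [-3, 3, -3] gives [0, 6, -3].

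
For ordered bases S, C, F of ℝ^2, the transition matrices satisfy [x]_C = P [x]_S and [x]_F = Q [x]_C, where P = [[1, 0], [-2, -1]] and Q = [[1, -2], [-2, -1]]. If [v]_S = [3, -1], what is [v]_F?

[13, -1]

Composing the changes, [v]_F = Q P [v]_S.
Q P = [[5, 2], [0, 1]]; applying this to [3, -1] gives [13, -1].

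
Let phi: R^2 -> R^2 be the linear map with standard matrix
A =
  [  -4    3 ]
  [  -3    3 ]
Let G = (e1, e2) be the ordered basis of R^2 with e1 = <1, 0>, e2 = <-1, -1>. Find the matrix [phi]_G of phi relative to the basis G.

Let P have columns e1, e2. Then [phi]_G = P^(-1) A P.
Here det P = -1, so P^(-1) is integer; computing A P first and then P^(-1)(A P) gives [[-1, 1], [3, 0]].

[[-1, 1], [3, 0]]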